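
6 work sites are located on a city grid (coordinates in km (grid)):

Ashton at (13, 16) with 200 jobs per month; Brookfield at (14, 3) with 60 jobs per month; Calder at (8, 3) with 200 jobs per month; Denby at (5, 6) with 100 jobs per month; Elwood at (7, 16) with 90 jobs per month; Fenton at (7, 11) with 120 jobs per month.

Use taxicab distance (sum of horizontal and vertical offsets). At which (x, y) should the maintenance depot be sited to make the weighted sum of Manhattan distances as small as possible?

(8, 11)

Manhattan distance separates: Σwᵢ(|x−xᵢ|+|y−yᵢ|) = Σwᵢ|x−xᵢ| + Σwᵢ|y−yᵢ|, so x and y are optimised independently as 1-D weighted medians.
Total weight W = 770; half = 385.
x-coordinate, sorted with cumulative weight:
  x=5 (Denby, w=100) cum 100
  x=7 (Elwood, w=90) cum 190
  x=7 (Fenton, w=120) cum 310
  x=8 (Calder, w=200) cum 510  ← median
  x=13 (Ashton, w=200) cum 710
  x=14 (Brookfield, w=60) cum 770
⇒ x* = 8
y-coordinate, sorted with cumulative weight:
  y=3 (Brookfield, w=60) cum 60
  y=3 (Calder, w=200) cum 260
  y=6 (Denby, w=100) cum 360
  y=11 (Fenton, w=120) cum 480  ← median
  y=16 (Ashton, w=200) cum 680
  y=16 (Elwood, w=90) cum 770
⇒ y* = 11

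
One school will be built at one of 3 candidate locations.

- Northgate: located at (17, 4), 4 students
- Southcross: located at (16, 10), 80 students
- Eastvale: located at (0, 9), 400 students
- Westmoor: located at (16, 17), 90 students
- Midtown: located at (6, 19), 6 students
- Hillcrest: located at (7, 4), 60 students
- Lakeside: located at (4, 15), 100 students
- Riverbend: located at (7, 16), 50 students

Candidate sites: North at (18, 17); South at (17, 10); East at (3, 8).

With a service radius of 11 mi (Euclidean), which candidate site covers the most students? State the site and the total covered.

Coverage radius r = 11 mi; a point is covered iff (Δx)²+(Δy)² ≤ 11² = 121.
  North (18, 17): covers {Southcross, Westmoor} → 170
  South (17, 10): covers {Northgate, Southcross, Westmoor} → 174
  East (3, 8): covers {Eastvale, Hillcrest, Lakeside, Riverbend} → 610
Maximum coverage at East: 610 students.

East, covering 610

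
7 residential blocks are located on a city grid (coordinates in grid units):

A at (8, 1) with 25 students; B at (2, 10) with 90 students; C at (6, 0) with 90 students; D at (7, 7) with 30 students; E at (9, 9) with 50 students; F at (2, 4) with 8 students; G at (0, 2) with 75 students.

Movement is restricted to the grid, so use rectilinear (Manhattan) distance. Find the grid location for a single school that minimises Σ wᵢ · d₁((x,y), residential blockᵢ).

Manhattan distance separates: Σwᵢ(|x−xᵢ|+|y−yᵢ|) = Σwᵢ|x−xᵢ| + Σwᵢ|y−yᵢ|, so x and y are optimised independently as 1-D weighted medians.
Total weight W = 368; half = 184.
x-coordinate, sorted with cumulative weight:
  x=0 (G, w=75) cum 75
  x=2 (B, w=90) cum 165
  x=2 (F, w=8) cum 173
  x=6 (C, w=90) cum 263  ← median
  x=7 (D, w=30) cum 293
  x=8 (A, w=25) cum 318
  x=9 (E, w=50) cum 368
⇒ x* = 6
y-coordinate, sorted with cumulative weight:
  y=0 (C, w=90) cum 90
  y=1 (A, w=25) cum 115
  y=2 (G, w=75) cum 190  ← median
  y=4 (F, w=8) cum 198
  y=7 (D, w=30) cum 228
  y=9 (E, w=50) cum 278
  y=10 (B, w=90) cum 368
⇒ y* = 2

(6, 2)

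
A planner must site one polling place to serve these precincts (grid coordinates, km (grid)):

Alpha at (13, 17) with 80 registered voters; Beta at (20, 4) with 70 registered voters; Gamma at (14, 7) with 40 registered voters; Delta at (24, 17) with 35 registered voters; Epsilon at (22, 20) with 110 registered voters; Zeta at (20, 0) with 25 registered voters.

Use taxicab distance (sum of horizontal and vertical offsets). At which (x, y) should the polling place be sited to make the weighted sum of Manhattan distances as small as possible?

Manhattan distance separates: Σwᵢ(|x−xᵢ|+|y−yᵢ|) = Σwᵢ|x−xᵢ| + Σwᵢ|y−yᵢ|, so x and y are optimised independently as 1-D weighted medians.
Total weight W = 360; half = 180.
x-coordinate, sorted with cumulative weight:
  x=13 (Alpha, w=80) cum 80
  x=14 (Gamma, w=40) cum 120
  x=20 (Beta, w=70) cum 190  ← median
  x=20 (Zeta, w=25) cum 215
  x=22 (Epsilon, w=110) cum 325
  x=24 (Delta, w=35) cum 360
⇒ x* = 20
y-coordinate, sorted with cumulative weight:
  y=0 (Zeta, w=25) cum 25
  y=4 (Beta, w=70) cum 95
  y=7 (Gamma, w=40) cum 135
  y=17 (Alpha, w=80) cum 215  ← median
  y=17 (Delta, w=35) cum 250
  y=20 (Epsilon, w=110) cum 360
⇒ y* = 17

(20, 17)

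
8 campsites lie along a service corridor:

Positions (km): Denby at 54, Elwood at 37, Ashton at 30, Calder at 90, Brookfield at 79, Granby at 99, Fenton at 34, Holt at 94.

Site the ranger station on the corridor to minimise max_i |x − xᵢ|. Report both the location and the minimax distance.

The 1-center on a line is the midpoint of the two extreme points: leftmost at 30, rightmost at 99.
Optimal location = (30 + 99)/2 = 64.5; maximum distance = (99 − 30)/2 = 34.5.

location 64.5, max distance 34.5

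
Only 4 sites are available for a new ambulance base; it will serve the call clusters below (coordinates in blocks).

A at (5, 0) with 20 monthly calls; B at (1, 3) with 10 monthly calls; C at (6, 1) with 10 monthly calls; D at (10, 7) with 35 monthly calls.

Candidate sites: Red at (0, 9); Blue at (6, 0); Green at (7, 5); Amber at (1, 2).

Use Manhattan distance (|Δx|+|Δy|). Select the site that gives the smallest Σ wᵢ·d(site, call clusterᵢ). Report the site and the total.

Green, total 445 blocks

Total weighted distance at each candidate:
  Red (0, 9): total = 910
  Blue (6, 0): total = 495
  Green (7, 5): total = 445
  Amber (1, 2): total = 680
Minimum is at Green with total 445 blocks.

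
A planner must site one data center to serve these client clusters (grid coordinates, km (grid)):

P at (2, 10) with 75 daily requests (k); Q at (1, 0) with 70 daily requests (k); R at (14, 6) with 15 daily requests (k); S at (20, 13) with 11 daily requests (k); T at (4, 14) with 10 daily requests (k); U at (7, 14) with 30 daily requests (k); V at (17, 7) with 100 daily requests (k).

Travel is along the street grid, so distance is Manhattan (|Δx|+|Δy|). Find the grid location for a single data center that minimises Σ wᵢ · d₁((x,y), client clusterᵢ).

(7, 7)

Manhattan distance separates: Σwᵢ(|x−xᵢ|+|y−yᵢ|) = Σwᵢ|x−xᵢ| + Σwᵢ|y−yᵢ|, so x and y are optimised independently as 1-D weighted medians.
Total weight W = 311; half = 155.5.
x-coordinate, sorted with cumulative weight:
  x=1 (Q, w=70) cum 70
  x=2 (P, w=75) cum 145
  x=4 (T, w=10) cum 155
  x=7 (U, w=30) cum 185  ← median
  x=14 (R, w=15) cum 200
  x=17 (V, w=100) cum 300
  x=20 (S, w=11) cum 311
⇒ x* = 7
y-coordinate, sorted with cumulative weight:
  y=0 (Q, w=70) cum 70
  y=6 (R, w=15) cum 85
  y=7 (V, w=100) cum 185  ← median
  y=10 (P, w=75) cum 260
  y=13 (S, w=11) cum 271
  y=14 (T, w=10) cum 281
  y=14 (U, w=30) cum 311
⇒ y* = 7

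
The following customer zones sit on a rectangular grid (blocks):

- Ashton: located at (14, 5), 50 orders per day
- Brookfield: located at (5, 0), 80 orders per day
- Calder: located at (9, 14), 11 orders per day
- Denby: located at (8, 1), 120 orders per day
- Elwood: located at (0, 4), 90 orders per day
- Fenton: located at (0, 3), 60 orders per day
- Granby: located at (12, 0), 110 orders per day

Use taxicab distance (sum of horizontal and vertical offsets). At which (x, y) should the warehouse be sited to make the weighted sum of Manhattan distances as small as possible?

Manhattan distance separates: Σwᵢ(|x−xᵢ|+|y−yᵢ|) = Σwᵢ|x−xᵢ| + Σwᵢ|y−yᵢ|, so x and y are optimised independently as 1-D weighted medians.
Total weight W = 521; half = 260.5.
x-coordinate, sorted with cumulative weight:
  x=0 (Elwood, w=90) cum 90
  x=0 (Fenton, w=60) cum 150
  x=5 (Brookfield, w=80) cum 230
  x=8 (Denby, w=120) cum 350  ← median
  x=9 (Calder, w=11) cum 361
  x=12 (Granby, w=110) cum 471
  x=14 (Ashton, w=50) cum 521
⇒ x* = 8
y-coordinate, sorted with cumulative weight:
  y=0 (Brookfield, w=80) cum 80
  y=0 (Granby, w=110) cum 190
  y=1 (Denby, w=120) cum 310  ← median
  y=3 (Fenton, w=60) cum 370
  y=4 (Elwood, w=90) cum 460
  y=5 (Ashton, w=50) cum 510
  y=14 (Calder, w=11) cum 521
⇒ y* = 1

(8, 1)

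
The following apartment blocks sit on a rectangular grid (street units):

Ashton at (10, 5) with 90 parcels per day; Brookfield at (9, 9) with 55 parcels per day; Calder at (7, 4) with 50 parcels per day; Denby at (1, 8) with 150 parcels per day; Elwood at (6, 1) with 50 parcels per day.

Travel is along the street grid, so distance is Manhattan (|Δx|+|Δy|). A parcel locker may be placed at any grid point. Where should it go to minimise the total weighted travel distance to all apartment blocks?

Manhattan distance separates: Σwᵢ(|x−xᵢ|+|y−yᵢ|) = Σwᵢ|x−xᵢ| + Σwᵢ|y−yᵢ|, so x and y are optimised independently as 1-D weighted medians.
Total weight W = 395; half = 197.5.
x-coordinate, sorted with cumulative weight:
  x=1 (Denby, w=150) cum 150
  x=6 (Elwood, w=50) cum 200  ← median
  x=7 (Calder, w=50) cum 250
  x=9 (Brookfield, w=55) cum 305
  x=10 (Ashton, w=90) cum 395
⇒ x* = 6
y-coordinate, sorted with cumulative weight:
  y=1 (Elwood, w=50) cum 50
  y=4 (Calder, w=50) cum 100
  y=5 (Ashton, w=90) cum 190
  y=8 (Denby, w=150) cum 340  ← median
  y=9 (Brookfield, w=55) cum 395
⇒ y* = 8

(6, 8)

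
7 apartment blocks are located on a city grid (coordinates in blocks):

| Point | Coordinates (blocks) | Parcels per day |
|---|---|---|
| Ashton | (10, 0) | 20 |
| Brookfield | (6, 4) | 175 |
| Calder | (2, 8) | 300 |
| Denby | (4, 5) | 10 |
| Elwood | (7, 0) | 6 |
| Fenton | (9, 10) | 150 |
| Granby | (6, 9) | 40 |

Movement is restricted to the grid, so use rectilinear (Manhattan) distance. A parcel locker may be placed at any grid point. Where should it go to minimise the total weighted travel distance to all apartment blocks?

(6, 8)

Manhattan distance separates: Σwᵢ(|x−xᵢ|+|y−yᵢ|) = Σwᵢ|x−xᵢ| + Σwᵢ|y−yᵢ|, so x and y are optimised independently as 1-D weighted medians.
Total weight W = 701; half = 350.5.
x-coordinate, sorted with cumulative weight:
  x=2 (Calder, w=300) cum 300
  x=4 (Denby, w=10) cum 310
  x=6 (Brookfield, w=175) cum 485  ← median
  x=6 (Granby, w=40) cum 525
  x=7 (Elwood, w=6) cum 531
  x=9 (Fenton, w=150) cum 681
  x=10 (Ashton, w=20) cum 701
⇒ x* = 6
y-coordinate, sorted with cumulative weight:
  y=0 (Ashton, w=20) cum 20
  y=0 (Elwood, w=6) cum 26
  y=4 (Brookfield, w=175) cum 201
  y=5 (Denby, w=10) cum 211
  y=8 (Calder, w=300) cum 511  ← median
  y=9 (Granby, w=40) cum 551
  y=10 (Fenton, w=150) cum 701
⇒ y* = 8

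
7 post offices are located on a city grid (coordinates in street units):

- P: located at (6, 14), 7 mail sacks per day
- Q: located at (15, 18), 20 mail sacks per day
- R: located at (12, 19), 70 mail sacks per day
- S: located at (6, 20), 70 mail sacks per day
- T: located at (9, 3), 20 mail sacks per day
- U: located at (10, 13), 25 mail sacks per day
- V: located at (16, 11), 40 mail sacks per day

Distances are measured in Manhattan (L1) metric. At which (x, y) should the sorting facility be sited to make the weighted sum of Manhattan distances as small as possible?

Manhattan distance separates: Σwᵢ(|x−xᵢ|+|y−yᵢ|) = Σwᵢ|x−xᵢ| + Σwᵢ|y−yᵢ|, so x and y are optimised independently as 1-D weighted medians.
Total weight W = 252; half = 126.
x-coordinate, sorted with cumulative weight:
  x=6 (P, w=7) cum 7
  x=6 (S, w=70) cum 77
  x=9 (T, w=20) cum 97
  x=10 (U, w=25) cum 122
  x=12 (R, w=70) cum 192  ← median
  x=15 (Q, w=20) cum 212
  x=16 (V, w=40) cum 252
⇒ x* = 12
y-coordinate, sorted with cumulative weight:
  y=3 (T, w=20) cum 20
  y=11 (V, w=40) cum 60
  y=13 (U, w=25) cum 85
  y=14 (P, w=7) cum 92
  y=18 (Q, w=20) cum 112
  y=19 (R, w=70) cum 182  ← median
  y=20 (S, w=70) cum 252
⇒ y* = 19

(12, 19)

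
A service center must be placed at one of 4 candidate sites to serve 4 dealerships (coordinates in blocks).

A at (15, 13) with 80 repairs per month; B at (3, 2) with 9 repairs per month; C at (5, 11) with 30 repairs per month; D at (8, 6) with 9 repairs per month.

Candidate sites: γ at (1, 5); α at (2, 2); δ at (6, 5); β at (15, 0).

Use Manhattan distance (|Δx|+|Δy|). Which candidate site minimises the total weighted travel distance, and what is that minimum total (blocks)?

δ, total 1651 blocks

Total weighted distance at each candidate:
  γ (1, 5): total = 2177
  α (2, 2): total = 2379
  δ (6, 5): total = 1651
  β (15, 0): total = 1913
Minimum is at δ with total 1651 blocks.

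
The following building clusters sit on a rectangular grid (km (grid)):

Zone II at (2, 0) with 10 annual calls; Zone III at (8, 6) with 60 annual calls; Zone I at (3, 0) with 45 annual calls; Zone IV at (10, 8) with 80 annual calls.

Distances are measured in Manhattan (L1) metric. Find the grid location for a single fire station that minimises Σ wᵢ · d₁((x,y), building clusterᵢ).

(8, 6)

Manhattan distance separates: Σwᵢ(|x−xᵢ|+|y−yᵢ|) = Σwᵢ|x−xᵢ| + Σwᵢ|y−yᵢ|, so x and y are optimised independently as 1-D weighted medians.
Total weight W = 195; half = 97.5.
x-coordinate, sorted with cumulative weight:
  x=2 (Zone II, w=10) cum 10
  x=3 (Zone I, w=45) cum 55
  x=8 (Zone III, w=60) cum 115  ← median
  x=10 (Zone IV, w=80) cum 195
⇒ x* = 8
y-coordinate, sorted with cumulative weight:
  y=0 (Zone II, w=10) cum 10
  y=0 (Zone I, w=45) cum 55
  y=6 (Zone III, w=60) cum 115  ← median
  y=8 (Zone IV, w=80) cum 195
⇒ y* = 6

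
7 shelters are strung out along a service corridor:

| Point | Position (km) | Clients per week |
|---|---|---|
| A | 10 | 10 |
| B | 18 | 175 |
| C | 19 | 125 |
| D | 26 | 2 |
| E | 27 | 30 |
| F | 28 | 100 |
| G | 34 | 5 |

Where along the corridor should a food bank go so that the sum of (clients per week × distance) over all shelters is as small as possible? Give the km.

For a sum of weighted absolute distances on a line, the optimum is the weighted median (not the mean). Total weight W = 447; half-weight = 223.5.
Sort by position and accumulate weight:
  km 10 (A, w=10) → cum 10
  km 18 (B, w=175) → cum 185
  km 19 (C, w=125) → cum 310  ≥ 223.5 → median here
  km 26 (D, w=2) → cum 312
  km 27 (E, w=30) → cum 342
  km 28 (F, w=100) → cum 442
  km 34 (G, w=5) → cum 447
Optimal location: km 19.

x = 19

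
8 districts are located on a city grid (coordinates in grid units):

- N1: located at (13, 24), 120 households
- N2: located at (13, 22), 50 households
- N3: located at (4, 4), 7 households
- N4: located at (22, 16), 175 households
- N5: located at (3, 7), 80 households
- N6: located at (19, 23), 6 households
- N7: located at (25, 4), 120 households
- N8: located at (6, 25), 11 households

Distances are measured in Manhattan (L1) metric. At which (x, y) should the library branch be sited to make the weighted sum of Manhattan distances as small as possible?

(22, 16)

Manhattan distance separates: Σwᵢ(|x−xᵢ|+|y−yᵢ|) = Σwᵢ|x−xᵢ| + Σwᵢ|y−yᵢ|, so x and y are optimised independently as 1-D weighted medians.
Total weight W = 569; half = 284.5.
x-coordinate, sorted with cumulative weight:
  x=3 (N5, w=80) cum 80
  x=4 (N3, w=7) cum 87
  x=6 (N8, w=11) cum 98
  x=13 (N1, w=120) cum 218
  x=13 (N2, w=50) cum 268
  x=19 (N6, w=6) cum 274
  x=22 (N4, w=175) cum 449  ← median
  x=25 (N7, w=120) cum 569
⇒ x* = 22
y-coordinate, sorted with cumulative weight:
  y=4 (N3, w=7) cum 7
  y=4 (N7, w=120) cum 127
  y=7 (N5, w=80) cum 207
  y=16 (N4, w=175) cum 382  ← median
  y=22 (N2, w=50) cum 432
  y=23 (N6, w=6) cum 438
  y=24 (N1, w=120) cum 558
  y=25 (N8, w=11) cum 569
⇒ y* = 16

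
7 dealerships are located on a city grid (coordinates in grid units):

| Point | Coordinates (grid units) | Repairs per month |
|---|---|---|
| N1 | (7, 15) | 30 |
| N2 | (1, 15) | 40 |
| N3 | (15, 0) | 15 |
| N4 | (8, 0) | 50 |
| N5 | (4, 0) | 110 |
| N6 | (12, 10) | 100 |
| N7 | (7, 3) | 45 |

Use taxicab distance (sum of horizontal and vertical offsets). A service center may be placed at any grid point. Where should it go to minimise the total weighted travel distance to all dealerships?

Manhattan distance separates: Σwᵢ(|x−xᵢ|+|y−yᵢ|) = Σwᵢ|x−xᵢ| + Σwᵢ|y−yᵢ|, so x and y are optimised independently as 1-D weighted medians.
Total weight W = 390; half = 195.
x-coordinate, sorted with cumulative weight:
  x=1 (N2, w=40) cum 40
  x=4 (N5, w=110) cum 150
  x=7 (N1, w=30) cum 180
  x=7 (N7, w=45) cum 225  ← median
  x=8 (N4, w=50) cum 275
  x=12 (N6, w=100) cum 375
  x=15 (N3, w=15) cum 390
⇒ x* = 7
y-coordinate, sorted with cumulative weight:
  y=0 (N3, w=15) cum 15
  y=0 (N4, w=50) cum 65
  y=0 (N5, w=110) cum 175
  y=3 (N7, w=45) cum 220  ← median
  y=10 (N6, w=100) cum 320
  y=15 (N1, w=30) cum 350
  y=15 (N2, w=40) cum 390
⇒ y* = 3

(7, 3)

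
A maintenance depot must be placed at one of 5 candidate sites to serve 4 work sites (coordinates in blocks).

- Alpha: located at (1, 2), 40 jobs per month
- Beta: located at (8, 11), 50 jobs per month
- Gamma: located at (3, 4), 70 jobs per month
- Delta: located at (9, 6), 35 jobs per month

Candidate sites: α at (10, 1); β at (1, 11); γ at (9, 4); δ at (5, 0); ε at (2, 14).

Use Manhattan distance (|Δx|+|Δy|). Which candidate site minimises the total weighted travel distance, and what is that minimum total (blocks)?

Total weighted distance at each candidate:
  α (10, 1): total = 1910
  β (1, 11): total = 1795
  γ (9, 4): total = 1290
  δ (5, 0): total = 1710
  ε (2, 14): total = 2265
Minimum is at γ with total 1290 blocks.

γ, total 1290 blocks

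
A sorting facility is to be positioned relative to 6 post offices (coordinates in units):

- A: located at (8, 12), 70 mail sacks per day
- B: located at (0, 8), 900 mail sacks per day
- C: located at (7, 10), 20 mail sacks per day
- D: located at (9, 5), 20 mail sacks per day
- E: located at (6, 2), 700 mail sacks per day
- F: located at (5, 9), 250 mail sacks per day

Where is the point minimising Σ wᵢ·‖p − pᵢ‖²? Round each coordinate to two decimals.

(3.23, 6.12)

The minimiser of Σwᵢ‖p−pᵢ‖² is the weighted centroid p* = (Σwᵢpᵢ)/(Σwᵢ).
Σwᵢ = 1960.
Σwᵢxᵢ = 70·8 + 900·0 + 20·7 + 20·9 + 700·6 + 250·5 = 6330.
Σwᵢyᵢ = 70·12 + 900·8 + 20·10 + 20·5 + 700·2 + 250·9 = 11990.
x* = 6330/1960 = 3.23, y* = 11990/1960 = 6.12.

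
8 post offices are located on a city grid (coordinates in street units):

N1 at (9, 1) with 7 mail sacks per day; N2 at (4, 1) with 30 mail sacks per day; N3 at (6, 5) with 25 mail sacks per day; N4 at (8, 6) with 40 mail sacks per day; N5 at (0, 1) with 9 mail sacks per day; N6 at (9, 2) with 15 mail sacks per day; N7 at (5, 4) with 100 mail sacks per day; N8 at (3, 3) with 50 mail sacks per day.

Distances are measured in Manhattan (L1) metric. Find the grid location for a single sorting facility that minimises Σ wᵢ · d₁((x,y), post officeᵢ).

(5, 4)

Manhattan distance separates: Σwᵢ(|x−xᵢ|+|y−yᵢ|) = Σwᵢ|x−xᵢ| + Σwᵢ|y−yᵢ|, so x and y are optimised independently as 1-D weighted medians.
Total weight W = 276; half = 138.
x-coordinate, sorted with cumulative weight:
  x=0 (N5, w=9) cum 9
  x=3 (N8, w=50) cum 59
  x=4 (N2, w=30) cum 89
  x=5 (N7, w=100) cum 189  ← median
  x=6 (N3, w=25) cum 214
  x=8 (N4, w=40) cum 254
  x=9 (N1, w=7) cum 261
  x=9 (N6, w=15) cum 276
⇒ x* = 5
y-coordinate, sorted with cumulative weight:
  y=1 (N1, w=7) cum 7
  y=1 (N2, w=30) cum 37
  y=1 (N5, w=9) cum 46
  y=2 (N6, w=15) cum 61
  y=3 (N8, w=50) cum 111
  y=4 (N7, w=100) cum 211  ← median
  y=5 (N3, w=25) cum 236
  y=6 (N4, w=40) cum 276
⇒ y* = 4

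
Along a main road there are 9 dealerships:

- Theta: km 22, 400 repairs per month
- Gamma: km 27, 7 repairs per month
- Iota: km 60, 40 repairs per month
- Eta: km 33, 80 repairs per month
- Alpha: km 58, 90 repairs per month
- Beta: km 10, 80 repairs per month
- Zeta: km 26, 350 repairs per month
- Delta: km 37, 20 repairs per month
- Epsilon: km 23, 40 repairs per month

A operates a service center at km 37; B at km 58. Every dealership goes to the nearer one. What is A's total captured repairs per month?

The indifferent point is the midpoint (37+58)/2 = 47.5; dealerships left of it (closer to A at 37) go to A, those right go to B.
  Beta at 10 (w=80) → A
  Theta at 22 (w=400) → A
  Epsilon at 23 (w=40) → A
  Zeta at 26 (w=350) → A
  Gamma at 27 (w=7) → A
  Eta at 33 (w=80) → A
  Delta at 37 (w=20) → A
  Alpha at 58 (w=90) → B
  Iota at 60 (w=40) → B
A captures 977; B captures 130.

977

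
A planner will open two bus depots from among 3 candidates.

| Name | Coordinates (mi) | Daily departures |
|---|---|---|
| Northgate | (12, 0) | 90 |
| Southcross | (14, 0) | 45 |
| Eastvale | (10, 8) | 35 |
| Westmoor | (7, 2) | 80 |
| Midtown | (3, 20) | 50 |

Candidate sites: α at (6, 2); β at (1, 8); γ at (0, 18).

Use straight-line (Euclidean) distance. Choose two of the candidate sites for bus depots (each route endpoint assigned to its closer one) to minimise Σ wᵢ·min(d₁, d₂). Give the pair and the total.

Evaluate every pair (each demand assigned to the nearer of the two):
  {α, γ}: total = 1453.0
  {α, β}: total = 1881.0
  {β, γ}: total = 3085.1
Best pair: {α, γ} with total 1453.0.

{α, γ}, total 1453.0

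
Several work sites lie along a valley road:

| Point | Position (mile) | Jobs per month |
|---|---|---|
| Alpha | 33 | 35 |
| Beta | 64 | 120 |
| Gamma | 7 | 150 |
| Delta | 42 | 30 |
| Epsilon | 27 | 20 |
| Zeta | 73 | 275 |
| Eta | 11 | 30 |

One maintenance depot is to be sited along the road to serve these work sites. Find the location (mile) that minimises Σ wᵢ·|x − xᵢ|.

x = 64

For a sum of weighted absolute distances on a line, the optimum is the weighted median (not the mean). Total weight W = 660; half-weight = 330.
Sort by position and accumulate weight:
  mile 7 (Gamma, w=150) → cum 150
  mile 11 (Eta, w=30) → cum 180
  mile 27 (Epsilon, w=20) → cum 200
  mile 33 (Alpha, w=35) → cum 235
  mile 42 (Delta, w=30) → cum 265
  mile 64 (Beta, w=120) → cum 385  ≥ 330 → median here
  mile 73 (Zeta, w=275) → cum 660
Optimal location: mile 64.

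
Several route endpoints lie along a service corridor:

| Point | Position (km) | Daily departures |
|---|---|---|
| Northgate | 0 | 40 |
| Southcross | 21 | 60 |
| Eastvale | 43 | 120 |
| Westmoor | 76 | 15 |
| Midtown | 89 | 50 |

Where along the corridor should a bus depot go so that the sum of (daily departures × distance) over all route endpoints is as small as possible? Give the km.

For a sum of weighted absolute distances on a line, the optimum is the weighted median (not the mean). Total weight W = 285; half-weight = 142.5.
Sort by position and accumulate weight:
  km 0 (Northgate, w=40) → cum 40
  km 21 (Southcross, w=60) → cum 100
  km 43 (Eastvale, w=120) → cum 220  ≥ 142.5 → median here
  km 76 (Westmoor, w=15) → cum 235
  km 89 (Midtown, w=50) → cum 285
Optimal location: km 43.

x = 43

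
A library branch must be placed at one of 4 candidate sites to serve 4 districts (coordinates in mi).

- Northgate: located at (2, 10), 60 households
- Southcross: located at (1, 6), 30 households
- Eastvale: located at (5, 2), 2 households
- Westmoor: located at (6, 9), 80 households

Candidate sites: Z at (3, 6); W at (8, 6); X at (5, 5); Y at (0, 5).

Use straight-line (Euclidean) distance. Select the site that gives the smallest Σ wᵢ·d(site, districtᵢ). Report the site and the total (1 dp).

Total weighted distance at each candidate:
  Z (3, 6): total = 655.7
  W (8, 6): total = 941.1
  X (5, 5): total = 809.4
  Y (0, 5): total = 954.1
Minimum is at Z with total 655.7 mi.

Z, total 655.7 mi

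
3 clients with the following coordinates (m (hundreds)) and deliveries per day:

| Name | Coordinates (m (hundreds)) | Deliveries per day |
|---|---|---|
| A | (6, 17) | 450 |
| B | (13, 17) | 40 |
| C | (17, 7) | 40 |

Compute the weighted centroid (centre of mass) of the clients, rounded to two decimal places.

(7.36, 16.25)

The minimiser of Σwᵢ‖p−pᵢ‖² is the weighted centroid p* = (Σwᵢpᵢ)/(Σwᵢ).
Σwᵢ = 530.
Σwᵢxᵢ = 450·6 + 40·13 + 40·17 = 3900.
Σwᵢyᵢ = 450·17 + 40·17 + 40·7 = 8610.
x* = 3900/530 = 7.36, y* = 8610/530 = 16.25.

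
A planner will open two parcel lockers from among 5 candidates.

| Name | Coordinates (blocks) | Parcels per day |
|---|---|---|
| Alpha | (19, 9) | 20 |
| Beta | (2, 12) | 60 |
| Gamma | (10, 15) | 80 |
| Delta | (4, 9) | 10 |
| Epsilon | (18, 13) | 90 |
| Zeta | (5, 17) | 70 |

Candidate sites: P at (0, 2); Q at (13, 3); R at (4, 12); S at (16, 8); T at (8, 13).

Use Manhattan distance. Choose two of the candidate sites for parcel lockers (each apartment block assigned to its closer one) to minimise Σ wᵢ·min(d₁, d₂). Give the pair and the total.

Evaluate every pair (each demand assigned to the nearer of the two):
  {R, S}: total = 2000
  {S, T}: total = 2020
  {R, T}: total = 2090
  {Q, T}: total = 2450
  {P, T}: total = 2510
  {Q, R}: total = 2880
  {P, R}: total = 3000
  {P, S}: total = 3980
  {Q, S}: total = 4360
  {P, Q}: total = 5020
Best pair: {R, S} with total 2000.

{R, S}, total 2000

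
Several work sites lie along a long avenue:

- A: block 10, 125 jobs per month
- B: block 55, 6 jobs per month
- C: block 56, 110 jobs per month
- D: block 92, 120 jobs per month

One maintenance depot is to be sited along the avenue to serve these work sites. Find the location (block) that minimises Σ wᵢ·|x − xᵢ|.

For a sum of weighted absolute distances on a line, the optimum is the weighted median (not the mean). Total weight W = 361; half-weight = 180.5.
Sort by position and accumulate weight:
  block 10 (A, w=125) → cum 125
  block 55 (B, w=6) → cum 131
  block 56 (C, w=110) → cum 241  ≥ 180.5 → median here
  block 92 (D, w=120) → cum 361
Optimal location: block 56.

x = 56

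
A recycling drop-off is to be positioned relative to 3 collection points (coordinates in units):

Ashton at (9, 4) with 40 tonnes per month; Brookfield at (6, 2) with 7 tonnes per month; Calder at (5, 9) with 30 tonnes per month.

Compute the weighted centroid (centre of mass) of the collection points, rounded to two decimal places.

(7.17, 5.77)

The minimiser of Σwᵢ‖p−pᵢ‖² is the weighted centroid p* = (Σwᵢpᵢ)/(Σwᵢ).
Σwᵢ = 77.
Σwᵢxᵢ = 40·9 + 7·6 + 30·5 = 552.
Σwᵢyᵢ = 40·4 + 7·2 + 30·9 = 444.
x* = 552/77 = 7.17, y* = 444/77 = 5.77.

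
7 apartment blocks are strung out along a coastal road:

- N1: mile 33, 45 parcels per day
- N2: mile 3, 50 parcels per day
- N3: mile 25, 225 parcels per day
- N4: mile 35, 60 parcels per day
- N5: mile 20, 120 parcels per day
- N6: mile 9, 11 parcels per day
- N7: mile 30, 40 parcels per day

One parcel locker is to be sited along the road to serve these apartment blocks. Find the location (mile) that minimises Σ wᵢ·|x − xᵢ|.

For a sum of weighted absolute distances on a line, the optimum is the weighted median (not the mean). Total weight W = 551; half-weight = 275.5.
Sort by position and accumulate weight:
  mile 3 (N2, w=50) → cum 50
  mile 9 (N6, w=11) → cum 61
  mile 20 (N5, w=120) → cum 181
  mile 25 (N3, w=225) → cum 406  ≥ 275.5 → median here
  mile 30 (N7, w=40) → cum 446
  mile 33 (N1, w=45) → cum 491
  mile 35 (N4, w=60) → cum 551
Optimal location: mile 25.

x = 25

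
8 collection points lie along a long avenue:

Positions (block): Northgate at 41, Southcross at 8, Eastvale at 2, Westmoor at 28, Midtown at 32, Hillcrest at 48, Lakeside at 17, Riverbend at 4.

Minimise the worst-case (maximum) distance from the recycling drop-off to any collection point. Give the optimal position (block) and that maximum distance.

location 25, max distance 23

The 1-center on a line is the midpoint of the two extreme points: leftmost at 2, rightmost at 48.
Optimal location = (2 + 48)/2 = 25; maximum distance = (48 − 2)/2 = 23.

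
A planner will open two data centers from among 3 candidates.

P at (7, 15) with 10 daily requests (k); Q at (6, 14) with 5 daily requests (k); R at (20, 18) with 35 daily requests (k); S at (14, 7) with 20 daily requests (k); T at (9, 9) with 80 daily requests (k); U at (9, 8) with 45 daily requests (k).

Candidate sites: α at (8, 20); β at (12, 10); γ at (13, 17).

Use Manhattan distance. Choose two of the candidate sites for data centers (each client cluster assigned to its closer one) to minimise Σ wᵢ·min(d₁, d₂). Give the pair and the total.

Evaluate every pair (each demand assigned to the nearer of the two):
  {β, γ}: total = 1055
  {α, β}: total = 1235
  {α, γ}: total = 2145
Best pair: {β, γ} with total 1055.

{β, γ}, total 1055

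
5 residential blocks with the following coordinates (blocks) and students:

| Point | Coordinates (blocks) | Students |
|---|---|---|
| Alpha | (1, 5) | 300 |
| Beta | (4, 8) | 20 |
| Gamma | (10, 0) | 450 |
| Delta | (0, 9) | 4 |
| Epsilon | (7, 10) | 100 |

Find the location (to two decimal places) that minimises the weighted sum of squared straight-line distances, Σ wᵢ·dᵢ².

The minimiser of Σwᵢ‖p−pᵢ‖² is the weighted centroid p* = (Σwᵢpᵢ)/(Σwᵢ).
Σwᵢ = 874.
Σwᵢxᵢ = 300·1 + 20·4 + 450·10 + 4·0 + 100·7 = 5580.
Σwᵢyᵢ = 300·5 + 20·8 + 450·0 + 4·9 + 100·10 = 2696.
x* = 5580/874 = 6.38, y* = 2696/874 = 3.08.

(6.38, 3.08)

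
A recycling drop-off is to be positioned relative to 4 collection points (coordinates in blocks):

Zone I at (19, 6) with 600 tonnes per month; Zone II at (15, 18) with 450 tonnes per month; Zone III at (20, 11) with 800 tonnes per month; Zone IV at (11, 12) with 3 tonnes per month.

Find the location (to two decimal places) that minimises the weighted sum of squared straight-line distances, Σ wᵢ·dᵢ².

The minimiser of Σwᵢ‖p−pᵢ‖² is the weighted centroid p* = (Σwᵢpᵢ)/(Σwᵢ).
Σwᵢ = 1853.
Σwᵢxᵢ = 600·19 + 450·15 + 800·20 + 3·11 = 34183.
Σwᵢyᵢ = 600·6 + 450·18 + 800·11 + 3·12 = 20536.
x* = 34183/1853 = 18.45, y* = 20536/1853 = 11.08.

(18.45, 11.08)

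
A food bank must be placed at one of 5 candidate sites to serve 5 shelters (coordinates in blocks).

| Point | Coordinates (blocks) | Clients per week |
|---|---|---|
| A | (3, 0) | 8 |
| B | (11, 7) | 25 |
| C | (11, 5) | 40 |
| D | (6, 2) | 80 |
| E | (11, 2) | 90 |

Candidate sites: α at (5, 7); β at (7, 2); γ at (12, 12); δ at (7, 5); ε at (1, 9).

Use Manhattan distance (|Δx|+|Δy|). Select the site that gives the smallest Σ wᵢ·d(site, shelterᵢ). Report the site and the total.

Total weighted distance at each candidate:
  α (5, 7): total = 2012
  β (7, 2): total = 993
  γ (12, 12): total = 2908
  δ (7, 5): total = 1332
  ε (1, 9): total = 3438
Minimum is at β with total 993 blocks.

β, total 993 blocks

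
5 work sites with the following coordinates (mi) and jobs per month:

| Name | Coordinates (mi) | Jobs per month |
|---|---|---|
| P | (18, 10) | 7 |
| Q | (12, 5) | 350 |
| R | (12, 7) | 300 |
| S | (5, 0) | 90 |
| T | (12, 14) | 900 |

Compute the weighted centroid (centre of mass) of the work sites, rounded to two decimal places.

The minimiser of Σwᵢ‖p−pᵢ‖² is the weighted centroid p* = (Σwᵢpᵢ)/(Σwᵢ).
Σwᵢ = 1647.
Σwᵢxᵢ = 7·18 + 350·12 + 300·12 + 90·5 + 900·12 = 19176.
Σwᵢyᵢ = 7·10 + 350·5 + 300·7 + 90·0 + 900·14 = 16520.
x* = 19176/1647 = 11.64, y* = 16520/1647 = 10.03.

(11.64, 10.03)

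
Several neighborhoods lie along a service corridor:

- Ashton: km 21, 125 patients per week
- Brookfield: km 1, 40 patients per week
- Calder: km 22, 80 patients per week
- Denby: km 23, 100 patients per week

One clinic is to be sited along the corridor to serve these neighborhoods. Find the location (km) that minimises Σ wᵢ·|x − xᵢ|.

x = 22

For a sum of weighted absolute distances on a line, the optimum is the weighted median (not the mean). Total weight W = 345; half-weight = 172.5.
Sort by position and accumulate weight:
  km 1 (Brookfield, w=40) → cum 40
  km 21 (Ashton, w=125) → cum 165
  km 22 (Calder, w=80) → cum 245  ≥ 172.5 → median here
  km 23 (Denby, w=100) → cum 345
Optimal location: km 22.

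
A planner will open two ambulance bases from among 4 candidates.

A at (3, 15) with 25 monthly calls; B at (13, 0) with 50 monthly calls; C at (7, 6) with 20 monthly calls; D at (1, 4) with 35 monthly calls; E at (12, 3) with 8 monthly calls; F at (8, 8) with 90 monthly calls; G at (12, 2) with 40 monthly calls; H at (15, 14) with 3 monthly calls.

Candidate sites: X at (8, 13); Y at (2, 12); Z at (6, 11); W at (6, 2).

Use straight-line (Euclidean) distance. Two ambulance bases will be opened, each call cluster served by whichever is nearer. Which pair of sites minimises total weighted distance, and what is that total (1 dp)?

{Z, W}, total 1401.6

Evaluate every pair (each demand assigned to the nearer of the two):
  {Z, W}: total = 1401.6
  {X, W}: total = 1529.5
  {Y, W}: total = 1611.3
  {Y, Z}: total = 1980.8
  {X, Z}: total = 2038.4
  {X, Y}: total = 2224.6
Best pair: {Z, W} with total 1401.6.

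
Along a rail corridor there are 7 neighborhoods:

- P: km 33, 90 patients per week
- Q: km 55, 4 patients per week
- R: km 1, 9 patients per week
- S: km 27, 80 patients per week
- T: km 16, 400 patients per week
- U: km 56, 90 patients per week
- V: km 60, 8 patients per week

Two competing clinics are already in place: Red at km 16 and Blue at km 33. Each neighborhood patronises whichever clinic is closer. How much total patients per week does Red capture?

409

The indifferent point is the midpoint (16+33)/2 = 24.5; neighborhoods left of it (closer to Red at 16) go to Red, those right go to Blue.
  R at 1 (w=9) → Red
  T at 16 (w=400) → Red
  S at 27 (w=80) → Blue
  P at 33 (w=90) → Blue
  Q at 55 (w=4) → Blue
  U at 56 (w=90) → Blue
  V at 60 (w=8) → Blue
Red captures 409; Blue captures 272.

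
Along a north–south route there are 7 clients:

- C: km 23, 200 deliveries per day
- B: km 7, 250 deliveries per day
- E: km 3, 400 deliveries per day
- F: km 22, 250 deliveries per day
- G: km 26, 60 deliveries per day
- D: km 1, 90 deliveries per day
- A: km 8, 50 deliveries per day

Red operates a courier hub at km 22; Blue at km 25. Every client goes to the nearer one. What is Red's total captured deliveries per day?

1240

The indifferent point is the midpoint (22+25)/2 = 23.5; clients left of it (closer to Red at 22) go to Red, those right go to Blue.
  D at 1 (w=90) → Red
  E at 3 (w=400) → Red
  B at 7 (w=250) → Red
  A at 8 (w=50) → Red
  F at 22 (w=250) → Red
  C at 23 (w=200) → Red
  G at 26 (w=60) → Blue
Red captures 1240; Blue captures 60.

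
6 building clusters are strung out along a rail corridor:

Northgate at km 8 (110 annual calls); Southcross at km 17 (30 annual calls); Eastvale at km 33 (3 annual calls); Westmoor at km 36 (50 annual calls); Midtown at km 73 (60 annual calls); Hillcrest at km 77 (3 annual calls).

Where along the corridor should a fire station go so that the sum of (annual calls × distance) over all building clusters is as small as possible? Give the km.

x = 17

For a sum of weighted absolute distances on a line, the optimum is the weighted median (not the mean). Total weight W = 256; half-weight = 128.
Sort by position and accumulate weight:
  km 8 (Northgate, w=110) → cum 110
  km 17 (Southcross, w=30) → cum 140  ≥ 128 → median here
  km 33 (Eastvale, w=3) → cum 143
  km 36 (Westmoor, w=50) → cum 193
  km 73 (Midtown, w=60) → cum 253
  km 77 (Hillcrest, w=3) → cum 256
Optimal location: km 17.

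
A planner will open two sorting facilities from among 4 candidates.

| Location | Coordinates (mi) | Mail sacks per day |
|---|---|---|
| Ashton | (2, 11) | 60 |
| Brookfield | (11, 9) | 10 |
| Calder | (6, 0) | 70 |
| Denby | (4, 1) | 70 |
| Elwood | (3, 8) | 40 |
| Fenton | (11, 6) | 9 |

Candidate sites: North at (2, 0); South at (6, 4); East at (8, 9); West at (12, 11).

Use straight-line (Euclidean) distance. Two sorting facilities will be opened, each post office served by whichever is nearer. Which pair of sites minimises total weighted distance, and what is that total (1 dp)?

{North, East}, total 1088.1

Evaluate every pair (each demand assigned to the nearer of the two):
  {North, East}: total = 1088.1
  {South, East}: total = 1180.0
  {North, South}: total = 1239.4
  {South, West}: total = 1284.4
  {North, West}: total = 1427.3
  {East, West}: total = 1915.4
Best pair: {North, East} with total 1088.1.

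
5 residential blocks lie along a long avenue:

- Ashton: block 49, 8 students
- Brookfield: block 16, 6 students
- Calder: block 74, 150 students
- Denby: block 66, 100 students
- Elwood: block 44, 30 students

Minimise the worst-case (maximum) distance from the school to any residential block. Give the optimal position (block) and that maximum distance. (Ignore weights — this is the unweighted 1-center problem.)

The 1-center on a line is the midpoint of the two extreme points: leftmost at 16, rightmost at 74.
Optimal location = (16 + 74)/2 = 45; maximum distance = (74 − 16)/2 = 29.

location 45, max distance 29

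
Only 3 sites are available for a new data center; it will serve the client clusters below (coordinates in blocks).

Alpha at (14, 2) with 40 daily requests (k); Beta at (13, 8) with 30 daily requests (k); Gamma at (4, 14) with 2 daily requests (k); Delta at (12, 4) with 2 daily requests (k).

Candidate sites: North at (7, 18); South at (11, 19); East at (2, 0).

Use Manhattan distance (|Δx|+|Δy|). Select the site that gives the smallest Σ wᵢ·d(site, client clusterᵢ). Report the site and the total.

Total weighted distance at each candidate:
  North (7, 18): total = 1452
  South (11, 19): total = 1246
  East (2, 0): total = 1190
Minimum is at East with total 1190 blocks.

East, total 1190 blocks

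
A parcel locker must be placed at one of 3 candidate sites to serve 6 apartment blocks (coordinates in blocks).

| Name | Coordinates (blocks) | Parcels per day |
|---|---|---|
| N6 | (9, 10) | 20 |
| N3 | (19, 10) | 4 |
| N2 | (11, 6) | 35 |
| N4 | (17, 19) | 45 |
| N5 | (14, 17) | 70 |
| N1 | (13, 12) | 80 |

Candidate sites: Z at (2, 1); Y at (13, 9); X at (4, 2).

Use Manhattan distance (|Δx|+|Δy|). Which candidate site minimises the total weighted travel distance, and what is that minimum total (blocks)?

Y, total 1803 blocks

Total weighted distance at each candidate:
  Z (2, 1): total = 6119
  Y (13, 9): total = 1803
  X (4, 2): total = 5357
Minimum is at Y with total 1803 blocks.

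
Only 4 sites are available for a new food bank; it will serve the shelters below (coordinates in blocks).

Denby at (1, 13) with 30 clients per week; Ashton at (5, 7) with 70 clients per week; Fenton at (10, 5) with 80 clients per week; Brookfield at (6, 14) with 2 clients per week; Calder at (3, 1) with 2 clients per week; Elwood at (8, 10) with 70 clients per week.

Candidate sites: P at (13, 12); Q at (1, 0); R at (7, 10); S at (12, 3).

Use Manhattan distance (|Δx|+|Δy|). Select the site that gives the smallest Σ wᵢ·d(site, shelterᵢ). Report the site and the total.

Total weighted distance at each candidate:
  P (13, 12): total = 2650
  Q (1, 0): total = 3514
  R (7, 10): total = 1366
  S (12, 3): total = 2546
Minimum is at R with total 1366 blocks.

R, total 1366 blocks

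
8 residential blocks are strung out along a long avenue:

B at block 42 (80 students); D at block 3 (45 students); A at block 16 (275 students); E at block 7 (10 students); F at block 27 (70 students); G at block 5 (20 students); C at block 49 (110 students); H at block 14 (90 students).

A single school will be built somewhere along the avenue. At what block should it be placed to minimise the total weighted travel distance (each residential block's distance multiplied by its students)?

For a sum of weighted absolute distances on a line, the optimum is the weighted median (not the mean). Total weight W = 700; half-weight = 350.
Sort by position and accumulate weight:
  block 3 (D, w=45) → cum 45
  block 5 (G, w=20) → cum 65
  block 7 (E, w=10) → cum 75
  block 14 (H, w=90) → cum 165
  block 16 (A, w=275) → cum 440  ≥ 350 → median here
  block 27 (F, w=70) → cum 510
  block 42 (B, w=80) → cum 590
  block 49 (C, w=110) → cum 700
Optimal location: block 16.

x = 16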